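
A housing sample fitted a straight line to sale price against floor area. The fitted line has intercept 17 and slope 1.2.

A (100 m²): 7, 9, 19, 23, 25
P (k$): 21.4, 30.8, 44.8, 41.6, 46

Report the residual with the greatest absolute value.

e = 5

A=7: ŷ = 17 + 1.2·7 = 25.4; e = 21.4 − 25.4 = -4
A=9: ŷ = 17 + 1.2·9 = 27.8; e = 30.8 − 27.8 = 3
A=19: ŷ = 17 + 1.2·19 = 39.8; e = 44.8 − 39.8 = 5
A=23: ŷ = 17 + 1.2·23 = 44.6; e = 41.6 − 44.6 = -3
A=25: ŷ = 17 + 1.2·25 = 47; e = 46 − 47 = -1
Largest |e| is 5 at A = 19, residual 5.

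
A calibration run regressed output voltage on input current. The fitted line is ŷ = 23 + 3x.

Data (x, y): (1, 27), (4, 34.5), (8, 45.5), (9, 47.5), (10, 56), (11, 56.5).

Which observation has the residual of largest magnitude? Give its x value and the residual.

x = 10, r = 3

x=1: ŷ = 23 + 3·1 = 26; r = 27 − 26 = 1
x=4: ŷ = 23 + 3·4 = 35; r = 34.5 − 35 = -0.5
x=8: ŷ = 23 + 3·8 = 47; r = 45.5 − 47 = -1.5
x=9: ŷ = 23 + 3·9 = 50; r = 47.5 − 50 = -2.5
x=10: ŷ = 23 + 3·10 = 53; r = 56 − 53 = 3
x=11: ŷ = 23 + 3·11 = 56; r = 56.5 − 56 = 0.5
Largest |r| is 3 at x = 10, residual 3.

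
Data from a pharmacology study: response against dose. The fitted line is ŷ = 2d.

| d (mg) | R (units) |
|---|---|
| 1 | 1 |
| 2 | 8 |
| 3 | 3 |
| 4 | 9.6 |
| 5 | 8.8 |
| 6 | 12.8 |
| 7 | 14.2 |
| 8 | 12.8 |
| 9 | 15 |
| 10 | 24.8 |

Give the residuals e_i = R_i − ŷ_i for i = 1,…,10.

d=1: ŷ = 2·1 = 2; e = 1 − 2 = -1
d=2: ŷ = 2·2 = 4; e = 8 − 4 = 4
d=3: ŷ = 2·3 = 6; e = 3 − 6 = -3
d=4: ŷ = 2·4 = 8; e = 9.6 − 8 = 1.6
d=5: ŷ = 2·5 = 10; e = 8.8 − 10 = -1.2
d=6: ŷ = 2·6 = 12; e = 12.8 − 12 = 0.8
d=7: ŷ = 2·7 = 14; e = 14.2 − 14 = 0.2
d=8: ŷ = 2·8 = 16; e = 12.8 − 16 = -3.2
d=9: ŷ = 2·9 = 18; e = 15 − 18 = -3
d=10: ŷ = 2·10 = 20; e = 24.8 − 20 = 4.8

-1, 4, -3, 1.6, -1.2, 0.8, 0.2, -3.2, -3, 4.8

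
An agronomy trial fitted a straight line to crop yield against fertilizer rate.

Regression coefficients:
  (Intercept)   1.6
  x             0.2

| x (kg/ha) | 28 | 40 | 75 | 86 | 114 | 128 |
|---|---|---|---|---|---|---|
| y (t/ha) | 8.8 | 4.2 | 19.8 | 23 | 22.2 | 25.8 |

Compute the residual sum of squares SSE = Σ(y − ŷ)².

x=28: ŷ = 1.6 + 0.2·28 = 7.2; r = 8.8 − 7.2 = 1.6
x=40: ŷ = 1.6 + 0.2·40 = 9.6; r = 4.2 − 9.6 = -5.4
x=75: ŷ = 1.6 + 0.2·75 = 16.6; r = 19.8 − 16.6 = 3.2
x=86: ŷ = 1.6 + 0.2·86 = 18.8; r = 23 − 18.8 = 4.2
x=114: ŷ = 1.6 + 0.2·114 = 24.4; r = 22.2 − 24.4 = -2.2
x=128: ŷ = 1.6 + 0.2·128 = 27.2; r = 25.8 − 27.2 = -1.4
SSE = 2.56 + 29.16 + 10.24 + 17.64 + 4.84 + 1.96 = 66.4

SSE = 66.4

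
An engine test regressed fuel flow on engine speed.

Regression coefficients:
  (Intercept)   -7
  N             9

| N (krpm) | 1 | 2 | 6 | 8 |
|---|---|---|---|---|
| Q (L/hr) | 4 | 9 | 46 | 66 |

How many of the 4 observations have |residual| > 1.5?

N=1: Q̂ = -7 + 9·1 = 2; e = 4 − 2 = 2
N=2: Q̂ = -7 + 9·2 = 11; e = 9 − 11 = -2
N=6: Q̂ = -7 + 9·6 = 47; e = 46 − 47 = -1
N=8: Q̂ = -7 + 9·8 = 65; e = 66 − 65 = 1
|e| > 1.5: N=1 (|e|=2), N=2 (|e|=2) → 2

2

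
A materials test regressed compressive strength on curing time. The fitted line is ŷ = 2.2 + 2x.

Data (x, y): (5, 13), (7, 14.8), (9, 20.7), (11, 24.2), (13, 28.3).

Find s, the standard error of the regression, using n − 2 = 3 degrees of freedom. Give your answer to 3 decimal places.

x=5: ŷ = 2.2 + 2·5 = 12.2; r = 13 − 12.2 = 0.8
x=7: ŷ = 2.2 + 2·7 = 16.2; r = 14.8 − 16.2 = -1.4
x=9: ŷ = 2.2 + 2·9 = 20.2; r = 20.7 − 20.2 = 0.5
x=11: ŷ = 2.2 + 2·11 = 24.2; r = 24.2 − 24.2 = 0
x=13: ŷ = 2.2 + 2·13 = 28.2; r = 28.3 − 28.2 = 0.1
SSE = 0.64 + 1.96 + 0.25 + 0 + 0.01 = 2.86
s = √(2.86/3) = √0.953333 ≈ 0.976

s = 0.976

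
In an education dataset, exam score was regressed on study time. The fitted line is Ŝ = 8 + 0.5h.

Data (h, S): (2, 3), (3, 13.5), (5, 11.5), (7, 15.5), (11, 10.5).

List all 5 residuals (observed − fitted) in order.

h=2: Ŝ = 8 + 0.5·2 = 9; r = 3 − 9 = -6
h=3: Ŝ = 8 + 0.5·3 = 9.5; r = 13.5 − 9.5 = 4
h=5: Ŝ = 8 + 0.5·5 = 10.5; r = 11.5 − 10.5 = 1
h=7: Ŝ = 8 + 0.5·7 = 11.5; r = 15.5 − 11.5 = 4
h=11: Ŝ = 8 + 0.5·11 = 13.5; r = 10.5 − 13.5 = -3

-6, 4, 1, 4, -3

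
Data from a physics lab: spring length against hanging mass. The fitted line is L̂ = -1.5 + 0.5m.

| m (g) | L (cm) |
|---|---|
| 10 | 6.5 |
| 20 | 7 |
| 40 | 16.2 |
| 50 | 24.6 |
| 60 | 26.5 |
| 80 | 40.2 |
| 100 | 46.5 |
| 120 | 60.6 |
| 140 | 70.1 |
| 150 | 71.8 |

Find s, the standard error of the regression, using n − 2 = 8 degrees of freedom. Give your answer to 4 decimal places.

m=10: L̂ = -1.5 + 0.5·10 = 3.5; e = 6.5 − 3.5 = 3
m=20: L̂ = -1.5 + 0.5·20 = 8.5; e = 7 − 8.5 = -1.5
m=40: L̂ = -1.5 + 0.5·40 = 18.5; e = 16.2 − 18.5 = -2.3
m=50: L̂ = -1.5 + 0.5·50 = 23.5; e = 24.6 − 23.5 = 1.1
m=60: L̂ = -1.5 + 0.5·60 = 28.5; e = 26.5 − 28.5 = -2
m=80: L̂ = -1.5 + 0.5·80 = 38.5; e = 40.2 − 38.5 = 1.7
m=100: L̂ = -1.5 + 0.5·100 = 48.5; e = 46.5 − 48.5 = -2
m=120: L̂ = -1.5 + 0.5·120 = 58.5; e = 60.6 − 58.5 = 2.1
m=140: L̂ = -1.5 + 0.5·140 = 68.5; e = 70.1 − 68.5 = 1.6
m=150: L̂ = -1.5 + 0.5·150 = 73.5; e = 71.8 − 73.5 = -1.7
SSE = 9 + 2.25 + 5.29 + 1.21 + 4 + 2.89 + 4 + 4.41 + 2.56 + 2.89 = 38.5
s = √(38.5/8) = √4.8125 ≈ 2.1937

s = 2.1937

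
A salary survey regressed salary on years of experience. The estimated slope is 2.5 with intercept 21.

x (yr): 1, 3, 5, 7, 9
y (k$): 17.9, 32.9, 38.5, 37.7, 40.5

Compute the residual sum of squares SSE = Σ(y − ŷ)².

SSE = 85.36

x=1: ŷ = 21 + 2.5·1 = 23.5; r = 17.9 − 23.5 = -5.6
x=3: ŷ = 21 + 2.5·3 = 28.5; r = 32.9 − 28.5 = 4.4
x=5: ŷ = 21 + 2.5·5 = 33.5; r = 38.5 − 33.5 = 5
x=7: ŷ = 21 + 2.5·7 = 38.5; r = 37.7 − 38.5 = -0.8
x=9: ŷ = 21 + 2.5·9 = 43.5; r = 40.5 − 43.5 = -3
SSE = 31.36 + 19.36 + 25 + 0.64 + 9 = 85.36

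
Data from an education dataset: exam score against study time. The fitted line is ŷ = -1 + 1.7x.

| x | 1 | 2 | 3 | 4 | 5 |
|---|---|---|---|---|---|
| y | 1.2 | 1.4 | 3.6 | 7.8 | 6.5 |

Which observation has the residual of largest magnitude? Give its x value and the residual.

x = 4, e = 2

x=1: ŷ = -1 + 1.7·1 = 0.7; e = 1.2 − 0.7 = 0.5
x=2: ŷ = -1 + 1.7·2 = 2.4; e = 1.4 − 2.4 = -1
x=3: ŷ = -1 + 1.7·3 = 4.1; e = 3.6 − 4.1 = -0.5
x=4: ŷ = -1 + 1.7·4 = 5.8; e = 7.8 − 5.8 = 2
x=5: ŷ = -1 + 1.7·5 = 7.5; e = 6.5 − 7.5 = -1
Largest |e| is 2 at x = 4, residual 2.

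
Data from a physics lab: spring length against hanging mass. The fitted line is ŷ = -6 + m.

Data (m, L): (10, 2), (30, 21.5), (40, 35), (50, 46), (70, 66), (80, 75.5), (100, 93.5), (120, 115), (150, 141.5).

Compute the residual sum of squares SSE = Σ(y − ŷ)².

m=10: ŷ = -6 + 10 = 4; e = 2 − 4 = -2
m=30: ŷ = -6 + 30 = 24; e = 21.5 − 24 = -2.5
m=40: ŷ = -6 + 40 = 34; e = 35 − 34 = 1
m=50: ŷ = -6 + 50 = 44; e = 46 − 44 = 2
m=70: ŷ = -6 + 70 = 64; e = 66 − 64 = 2
m=80: ŷ = -6 + 80 = 74; e = 75.5 − 74 = 1.5
m=100: ŷ = -6 + 100 = 94; e = 93.5 − 94 = -0.5
m=120: ŷ = -6 + 120 = 114; e = 115 − 114 = 1
m=150: ŷ = -6 + 150 = 144; e = 141.5 − 144 = -2.5
SSE = 4 + 6.25 + 1 + 4 + 4 + 2.25 + 0.25 + 1 + 6.25 = 29

SSE = 29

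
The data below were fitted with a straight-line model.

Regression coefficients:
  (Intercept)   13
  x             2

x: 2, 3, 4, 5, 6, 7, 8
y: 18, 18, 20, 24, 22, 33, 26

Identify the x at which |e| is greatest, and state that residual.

x=2: ŷ = 13 + 2·2 = 17; e = 18 − 17 = 1
x=3: ŷ = 13 + 2·3 = 19; e = 18 − 19 = -1
x=4: ŷ = 13 + 2·4 = 21; e = 20 − 21 = -1
x=5: ŷ = 13 + 2·5 = 23; e = 24 − 23 = 1
x=6: ŷ = 13 + 2·6 = 25; e = 22 − 25 = -3
x=7: ŷ = 13 + 2·7 = 27; e = 33 − 27 = 6
x=8: ŷ = 13 + 2·8 = 29; e = 26 − 29 = -3
Largest |e| is 6 at x = 7, residual 6.

x = 7, e = 6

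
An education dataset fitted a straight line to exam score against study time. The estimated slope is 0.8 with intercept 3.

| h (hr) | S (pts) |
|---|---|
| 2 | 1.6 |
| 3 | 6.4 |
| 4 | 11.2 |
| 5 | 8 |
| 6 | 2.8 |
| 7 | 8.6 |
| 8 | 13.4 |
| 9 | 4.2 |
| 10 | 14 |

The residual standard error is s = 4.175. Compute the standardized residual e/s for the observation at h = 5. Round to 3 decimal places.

0.240

Ŝ = 3 + 0.8·5 = 7
e = 8 − 7 = 1
e/s = 1 / 4.175 = 0.240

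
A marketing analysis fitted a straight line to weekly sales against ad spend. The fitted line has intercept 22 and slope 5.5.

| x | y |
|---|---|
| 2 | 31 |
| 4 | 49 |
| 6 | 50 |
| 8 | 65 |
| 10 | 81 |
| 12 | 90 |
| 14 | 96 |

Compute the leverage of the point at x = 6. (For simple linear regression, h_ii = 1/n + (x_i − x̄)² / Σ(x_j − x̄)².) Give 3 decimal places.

x̄ = (2 + 4 + 6 + 8 + 10 + 12 + 14)/7 = 8
Σ(x − x̄)² = 36 + 16 + 4 + 0 + 4 + 16 + 36 = 112
h = 1/7 + (-2)²/112 = 0.142857 + 0.0357143 = 0.179

h = 0.179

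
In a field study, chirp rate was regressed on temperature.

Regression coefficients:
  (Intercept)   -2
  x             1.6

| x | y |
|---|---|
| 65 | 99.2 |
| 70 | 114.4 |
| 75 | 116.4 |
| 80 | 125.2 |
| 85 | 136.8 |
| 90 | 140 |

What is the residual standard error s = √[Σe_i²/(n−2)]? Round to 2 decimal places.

s = 3.25

x=65: ŷ = -2 + 1.6·65 = 102; e = 99.2 − 102 = -2.8
x=70: ŷ = -2 + 1.6·70 = 110; e = 114.4 − 110 = 4.4
x=75: ŷ = -2 + 1.6·75 = 118; e = 116.4 − 118 = -1.6
x=80: ŷ = -2 + 1.6·80 = 126; e = 125.2 − 126 = -0.8
x=85: ŷ = -2 + 1.6·85 = 134; e = 136.8 − 134 = 2.8
x=90: ŷ = -2 + 1.6·90 = 142; e = 140 − 142 = -2
SSE = 7.84 + 19.36 + 2.56 + 0.64 + 7.84 + 4 = 42.24
s = √(42.24/4) = √10.56 ≈ 3.25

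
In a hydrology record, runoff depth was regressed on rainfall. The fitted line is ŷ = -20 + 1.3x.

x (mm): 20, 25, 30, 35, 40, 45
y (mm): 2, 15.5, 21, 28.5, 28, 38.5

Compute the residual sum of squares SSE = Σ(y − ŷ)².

x=20: ŷ = -20 + 1.3·20 = 6; r = 2 − 6 = -4
x=25: ŷ = -20 + 1.3·25 = 12.5; r = 15.5 − 12.5 = 3
x=30: ŷ = -20 + 1.3·30 = 19; r = 21 − 19 = 2
x=35: ŷ = -20 + 1.3·35 = 25.5; r = 28.5 − 25.5 = 3
x=40: ŷ = -20 + 1.3·40 = 32; r = 28 − 32 = -4
x=45: ŷ = -20 + 1.3·45 = 38.5; r = 38.5 − 38.5 = 0
SSE = 16 + 9 + 4 + 9 + 16 + 0 = 54

SSE = 54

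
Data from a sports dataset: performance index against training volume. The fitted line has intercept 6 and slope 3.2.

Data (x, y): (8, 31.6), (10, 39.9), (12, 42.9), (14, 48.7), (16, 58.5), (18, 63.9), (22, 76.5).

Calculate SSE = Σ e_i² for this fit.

x=8: ŷ = 6 + 3.2·8 = 31.6; e = 31.6 − 31.6 = 0
x=10: ŷ = 6 + 3.2·10 = 38; e = 39.9 − 38 = 1.9
x=12: ŷ = 6 + 3.2·12 = 44.4; e = 42.9 − 44.4 = -1.5
x=14: ŷ = 6 + 3.2·14 = 50.8; e = 48.7 − 50.8 = -2.1
x=16: ŷ = 6 + 3.2·16 = 57.2; e = 58.5 − 57.2 = 1.3
x=18: ŷ = 6 + 3.2·18 = 63.6; e = 63.9 − 63.6 = 0.3
x=22: ŷ = 6 + 3.2·22 = 76.4; e = 76.5 − 76.4 = 0.1
SSE = 0 + 3.61 + 2.25 + 4.41 + 1.69 + 0.09 + 0.01 = 12.06

SSE = 12.06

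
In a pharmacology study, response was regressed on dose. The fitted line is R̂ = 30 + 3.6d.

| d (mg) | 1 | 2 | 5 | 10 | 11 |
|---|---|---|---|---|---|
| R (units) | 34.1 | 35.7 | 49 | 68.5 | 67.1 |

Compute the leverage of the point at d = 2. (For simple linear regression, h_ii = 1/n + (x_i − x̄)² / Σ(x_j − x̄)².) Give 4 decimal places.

h = 0.3744

d̄ = (1 + 2 + 5 + 10 + 11)/5 = 5.8
Σ(d − d̄)² = 23.04 + 14.44 + 0.64 + 17.64 + 27.04 = 82.8
h = 1/5 + (-3.8)²/82.8 = 0.2 + 0.174396 = 0.3744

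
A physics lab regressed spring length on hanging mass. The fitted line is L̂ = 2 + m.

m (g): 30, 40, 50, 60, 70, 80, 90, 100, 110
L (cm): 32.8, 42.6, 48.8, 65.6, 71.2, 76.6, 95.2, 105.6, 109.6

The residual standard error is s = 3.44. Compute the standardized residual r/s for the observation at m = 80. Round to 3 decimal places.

-1.570

L̂ = 2 + 80 = 82
r = 76.6 − 82 = -5.4
r/s = -5.4 / 3.44 = -1.570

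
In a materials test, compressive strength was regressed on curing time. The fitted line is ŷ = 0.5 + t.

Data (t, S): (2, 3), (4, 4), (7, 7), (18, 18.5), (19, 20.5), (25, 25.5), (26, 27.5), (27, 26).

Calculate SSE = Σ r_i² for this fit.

t=2: ŷ = 0.5 + 2 = 2.5; r = 3 − 2.5 = 0.5
t=4: ŷ = 0.5 + 4 = 4.5; r = 4 − 4.5 = -0.5
t=7: ŷ = 0.5 + 7 = 7.5; r = 7 − 7.5 = -0.5
t=18: ŷ = 0.5 + 18 = 18.5; r = 18.5 − 18.5 = 0
t=19: ŷ = 0.5 + 19 = 19.5; r = 20.5 − 19.5 = 1
t=25: ŷ = 0.5 + 25 = 25.5; r = 25.5 − 25.5 = 0
t=26: ŷ = 0.5 + 26 = 26.5; r = 27.5 − 26.5 = 1
t=27: ŷ = 0.5 + 27 = 27.5; r = 26 − 27.5 = -1.5
SSE = 0.25 + 0.25 + 0.25 + 0 + 1 + 0 + 1 + 2.25 = 5

SSE = 5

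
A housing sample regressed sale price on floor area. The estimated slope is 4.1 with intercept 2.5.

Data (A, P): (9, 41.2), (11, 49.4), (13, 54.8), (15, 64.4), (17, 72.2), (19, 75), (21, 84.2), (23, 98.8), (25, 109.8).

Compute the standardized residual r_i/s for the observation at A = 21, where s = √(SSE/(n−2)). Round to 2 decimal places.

A=9: P̂ = 2.5 + 4.1·9 = 39.4; r = 41.2 − 39.4 = 1.8
A=11: P̂ = 2.5 + 4.1·11 = 47.6; r = 49.4 − 47.6 = 1.8
A=13: P̂ = 2.5 + 4.1·13 = 55.8; r = 54.8 − 55.8 = -1
A=15: P̂ = 2.5 + 4.1·15 = 64; r = 64.4 − 64 = 0.4
A=17: P̂ = 2.5 + 4.1·17 = 72.2; r = 72.2 − 72.2 = 0
A=19: P̂ = 2.5 + 4.1·19 = 80.4; r = 75 − 80.4 = -5.4
A=21: P̂ = 2.5 + 4.1·21 = 88.6; r = 84.2 − 88.6 = -4.4
A=23: P̂ = 2.5 + 4.1·23 = 96.8; r = 98.8 − 96.8 = 2
A=25: P̂ = 2.5 + 4.1·25 = 105; r = 109.8 − 105 = 4.8
SSE = 3.24 + 3.24 + 1 + 0.16 + 0 + 29.16 + 19.36 + 4 + 23.04 = 83.2
s = √(83.2/7) = 3.44757
r/s = -4.4 / 3.44757 = -1.28

-1.28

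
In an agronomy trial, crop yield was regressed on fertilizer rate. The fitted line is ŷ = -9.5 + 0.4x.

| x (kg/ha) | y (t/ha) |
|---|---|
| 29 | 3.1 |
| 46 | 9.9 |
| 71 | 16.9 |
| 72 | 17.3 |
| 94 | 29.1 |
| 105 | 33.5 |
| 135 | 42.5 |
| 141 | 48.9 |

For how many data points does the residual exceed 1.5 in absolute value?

4

x=29: ŷ = -9.5 + 0.4·29 = 2.1; r = 3.1 − 2.1 = 1
x=46: ŷ = -9.5 + 0.4·46 = 8.9; r = 9.9 − 8.9 = 1
x=71: ŷ = -9.5 + 0.4·71 = 18.9; r = 16.9 − 18.9 = -2
x=72: ŷ = -9.5 + 0.4·72 = 19.3; r = 17.3 − 19.3 = -2
x=94: ŷ = -9.5 + 0.4·94 = 28.1; r = 29.1 − 28.1 = 1
x=105: ŷ = -9.5 + 0.4·105 = 32.5; r = 33.5 − 32.5 = 1
x=135: ŷ = -9.5 + 0.4·135 = 44.5; r = 42.5 − 44.5 = -2
x=141: ŷ = -9.5 + 0.4·141 = 46.9; r = 48.9 − 46.9 = 2
|r| > 1.5: x=71 (|r|=2), x=72 (|r|=2), x=135 (|r|=2), x=141 (|r|=2) → 4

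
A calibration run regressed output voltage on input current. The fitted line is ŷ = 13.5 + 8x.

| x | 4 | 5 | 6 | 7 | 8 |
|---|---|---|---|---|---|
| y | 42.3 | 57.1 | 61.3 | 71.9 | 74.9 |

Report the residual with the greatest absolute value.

x=4: ŷ = 13.5 + 8·4 = 45.5; r = 42.3 − 45.5 = -3.2
x=5: ŷ = 13.5 + 8·5 = 53.5; r = 57.1 − 53.5 = 3.6
x=6: ŷ = 13.5 + 8·6 = 61.5; r = 61.3 − 61.5 = -0.2
x=7: ŷ = 13.5 + 8·7 = 69.5; r = 71.9 − 69.5 = 2.4
x=8: ŷ = 13.5 + 8·8 = 77.5; r = 74.9 − 77.5 = -2.6
Largest |r| is 3.6 at x = 5, residual 3.6.

r = 3.6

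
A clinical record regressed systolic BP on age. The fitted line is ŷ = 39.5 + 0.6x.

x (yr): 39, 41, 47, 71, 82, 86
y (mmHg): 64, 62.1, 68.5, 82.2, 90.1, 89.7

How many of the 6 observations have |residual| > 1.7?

1

x=39: ŷ = 39.5 + 0.6·39 = 62.9; r = 64 − 62.9 = 1.1
x=41: ŷ = 39.5 + 0.6·41 = 64.1; r = 62.1 − 64.1 = -2
x=47: ŷ = 39.5 + 0.6·47 = 67.7; r = 68.5 − 67.7 = 0.8
x=71: ŷ = 39.5 + 0.6·71 = 82.1; r = 82.2 − 82.1 = 0.1
x=82: ŷ = 39.5 + 0.6·82 = 88.7; r = 90.1 − 88.7 = 1.4
x=86: ŷ = 39.5 + 0.6·86 = 91.1; r = 89.7 − 91.1 = -1.4
|r| > 1.7: x=41 (|r|=2) → 1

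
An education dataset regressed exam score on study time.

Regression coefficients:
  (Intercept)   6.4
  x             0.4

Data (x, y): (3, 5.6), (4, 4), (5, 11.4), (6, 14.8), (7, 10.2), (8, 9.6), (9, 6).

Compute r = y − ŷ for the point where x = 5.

ŷ = 6.4 + 0.4·5 = 8.4
r = 11.4 − 8.4 = 3

r = 3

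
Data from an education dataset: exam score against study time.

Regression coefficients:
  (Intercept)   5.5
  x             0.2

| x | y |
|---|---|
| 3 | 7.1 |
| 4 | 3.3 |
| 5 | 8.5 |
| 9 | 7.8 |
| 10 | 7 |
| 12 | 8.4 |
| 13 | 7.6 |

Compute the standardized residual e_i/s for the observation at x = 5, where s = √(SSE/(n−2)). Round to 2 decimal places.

x=3: ŷ = 5.5 + 0.2·3 = 6.1; e = 7.1 − 6.1 = 1
x=4: ŷ = 5.5 + 0.2·4 = 6.3; e = 3.3 − 6.3 = -3
x=5: ŷ = 5.5 + 0.2·5 = 6.5; e = 8.5 − 6.5 = 2
x=9: ŷ = 5.5 + 0.2·9 = 7.3; e = 7.8 − 7.3 = 0.5
x=10: ŷ = 5.5 + 0.2·10 = 7.5; e = 7 − 7.5 = -0.5
x=12: ŷ = 5.5 + 0.2·12 = 7.9; e = 8.4 − 7.9 = 0.5
x=13: ŷ = 5.5 + 0.2·13 = 8.1; e = 7.6 − 8.1 = -0.5
SSE = 1 + 9 + 4 + 0.25 + 0.25 + 0.25 + 0.25 = 15
s = √(15/5) = 1.73205
e/s = 2 / 1.73205 = 1.15

1.15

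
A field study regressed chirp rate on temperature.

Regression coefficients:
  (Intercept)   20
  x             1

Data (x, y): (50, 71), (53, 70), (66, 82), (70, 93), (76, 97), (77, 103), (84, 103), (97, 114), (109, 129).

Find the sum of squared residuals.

SSE = 82

x=50: ŷ = 20 + 50 = 70; r = 71 − 70 = 1
x=53: ŷ = 20 + 53 = 73; r = 70 − 73 = -3
x=66: ŷ = 20 + 66 = 86; r = 82 − 86 = -4
x=70: ŷ = 20 + 70 = 90; r = 93 − 90 = 3
x=76: ŷ = 20 + 76 = 96; r = 97 − 96 = 1
x=77: ŷ = 20 + 77 = 97; r = 103 − 97 = 6
x=84: ŷ = 20 + 84 = 104; r = 103 − 104 = -1
x=97: ŷ = 20 + 97 = 117; r = 114 − 117 = -3
x=109: ŷ = 20 + 109 = 129; r = 129 − 129 = 0
SSE = 1 + 9 + 16 + 9 + 1 + 36 + 1 + 9 + 0 = 82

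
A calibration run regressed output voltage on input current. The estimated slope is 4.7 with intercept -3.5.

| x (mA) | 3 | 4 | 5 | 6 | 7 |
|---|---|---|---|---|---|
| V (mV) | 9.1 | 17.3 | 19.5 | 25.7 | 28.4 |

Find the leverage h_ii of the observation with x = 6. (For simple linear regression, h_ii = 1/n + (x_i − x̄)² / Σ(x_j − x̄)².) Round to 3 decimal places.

h = 0.300

x̄ = (3 + 4 + 5 + 6 + 7)/5 = 5
Σ(x − x̄)² = 4 + 1 + 0 + 1 + 4 = 10
h = 1/5 + (1)²/10 = 0.2 + 0.1 = 0.300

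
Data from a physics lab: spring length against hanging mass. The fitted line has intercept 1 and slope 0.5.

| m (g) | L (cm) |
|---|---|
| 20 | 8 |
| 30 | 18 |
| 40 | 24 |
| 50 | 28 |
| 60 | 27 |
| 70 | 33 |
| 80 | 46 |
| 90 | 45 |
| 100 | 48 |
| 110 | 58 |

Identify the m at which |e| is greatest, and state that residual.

m = 80, e = 5

m=20: L̂ = 1 + 0.5·20 = 11; e = 8 − 11 = -3
m=30: L̂ = 1 + 0.5·30 = 16; e = 18 − 16 = 2
m=40: L̂ = 1 + 0.5·40 = 21; e = 24 − 21 = 3
m=50: L̂ = 1 + 0.5·50 = 26; e = 28 − 26 = 2
m=60: L̂ = 1 + 0.5·60 = 31; e = 27 − 31 = -4
m=70: L̂ = 1 + 0.5·70 = 36; e = 33 − 36 = -3
m=80: L̂ = 1 + 0.5·80 = 41; e = 46 − 41 = 5
m=90: L̂ = 1 + 0.5·90 = 46; e = 45 − 46 = -1
m=100: L̂ = 1 + 0.5·100 = 51; e = 48 − 51 = -3
m=110: L̂ = 1 + 0.5·110 = 56; e = 58 − 56 = 2
Largest |e| is 5 at m = 80, residual 5.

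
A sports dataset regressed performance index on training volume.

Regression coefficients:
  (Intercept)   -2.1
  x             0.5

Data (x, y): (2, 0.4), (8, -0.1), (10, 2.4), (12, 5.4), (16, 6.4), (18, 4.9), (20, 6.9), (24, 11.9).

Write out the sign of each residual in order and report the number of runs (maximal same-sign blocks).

5 runs

x=2: ŷ = -2.1 + 0.5·2 = -1.1; e = 0.4 − (-1.1) = 1.5
x=8: ŷ = -2.1 + 0.5·8 = 1.9; e = -0.1 − 1.9 = -2
x=10: ŷ = -2.1 + 0.5·10 = 2.9; e = 2.4 − 2.9 = -0.5
x=12: ŷ = -2.1 + 0.5·12 = 3.9; e = 5.4 − 3.9 = 1.5
x=16: ŷ = -2.1 + 0.5·16 = 5.9; e = 6.4 − 5.9 = 0.5
x=18: ŷ = -2.1 + 0.5·18 = 6.9; e = 4.9 − 6.9 = -2
x=20: ŷ = -2.1 + 0.5·20 = 7.9; e = 6.9 − 7.9 = -1
x=24: ŷ = -2.1 + 0.5·24 = 9.9; e = 11.9 − 9.9 = 2
Signs: + − − + + − − +
Runs: +×1, −×2, +×2, −×2, +×1 → 5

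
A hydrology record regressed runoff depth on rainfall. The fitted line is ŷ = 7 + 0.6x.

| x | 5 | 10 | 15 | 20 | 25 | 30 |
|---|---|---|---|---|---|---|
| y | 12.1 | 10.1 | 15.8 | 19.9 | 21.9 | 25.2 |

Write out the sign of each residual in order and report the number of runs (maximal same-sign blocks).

5 runs

x=5: ŷ = 7 + 0.6·5 = 10; r = 12.1 − 10 = 2.1
x=10: ŷ = 7 + 0.6·10 = 13; r = 10.1 − 13 = -2.9
x=15: ŷ = 7 + 0.6·15 = 16; r = 15.8 − 16 = -0.2
x=20: ŷ = 7 + 0.6·20 = 19; r = 19.9 − 19 = 0.9
x=25: ŷ = 7 + 0.6·25 = 22; r = 21.9 − 22 = -0.1
x=30: ŷ = 7 + 0.6·30 = 25; r = 25.2 − 25 = 0.2
Signs: + − − + − +
Runs: +×1, −×2, +×1, −×1, +×1 → 5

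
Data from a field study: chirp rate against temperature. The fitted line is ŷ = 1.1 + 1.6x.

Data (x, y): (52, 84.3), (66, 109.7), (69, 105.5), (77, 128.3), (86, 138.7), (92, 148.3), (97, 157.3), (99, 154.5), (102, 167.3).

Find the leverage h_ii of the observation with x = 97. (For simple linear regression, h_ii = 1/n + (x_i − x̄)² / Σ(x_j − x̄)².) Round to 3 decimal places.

h = 0.203

x̄ = (52 + 66 + 69 + 77 + 86 + 92 + 97 + 99 + 102)/9 = 82.2222
Σ(x − x̄)² = 913.383 + 263.16 + 174.827 + 27.2716 + 14.2716 + 95.6049 + 218.383 + 281.494 + 391.16 = 2379.56
h = 1/9 + (14.7778)²/2379.56 = 0.111111 + 0.0917746 = 0.203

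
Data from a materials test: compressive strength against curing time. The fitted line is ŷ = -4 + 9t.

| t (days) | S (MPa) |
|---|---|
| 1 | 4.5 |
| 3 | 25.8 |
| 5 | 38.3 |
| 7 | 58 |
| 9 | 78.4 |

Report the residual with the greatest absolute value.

r = 2.8

t=1: ŷ = -4 + 9·1 = 5; r = 4.5 − 5 = -0.5
t=3: ŷ = -4 + 9·3 = 23; r = 25.8 − 23 = 2.8
t=5: ŷ = -4 + 9·5 = 41; r = 38.3 − 41 = -2.7
t=7: ŷ = -4 + 9·7 = 59; r = 58 − 59 = -1
t=9: ŷ = -4 + 9·9 = 77; r = 78.4 − 77 = 1.4
Largest |r| is 2.8 at t = 3, residual 2.8.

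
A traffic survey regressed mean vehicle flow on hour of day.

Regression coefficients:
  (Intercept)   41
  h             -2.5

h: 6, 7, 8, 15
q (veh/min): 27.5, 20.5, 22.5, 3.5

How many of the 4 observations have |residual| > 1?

3

h=6: ŷ = 41 − 2.5·6 = 26; e = 27.5 − 26 = 1.5
h=7: ŷ = 41 − 2.5·7 = 23.5; e = 20.5 − 23.5 = -3
h=8: ŷ = 41 − 2.5·8 = 21; e = 22.5 − 21 = 1.5
h=15: ŷ = 41 − 2.5·15 = 3.5; e = 3.5 − 3.5 = 0
|e| > 1: h=6 (|e|=1.5), h=7 (|e|=3), h=8 (|e|=1.5) → 3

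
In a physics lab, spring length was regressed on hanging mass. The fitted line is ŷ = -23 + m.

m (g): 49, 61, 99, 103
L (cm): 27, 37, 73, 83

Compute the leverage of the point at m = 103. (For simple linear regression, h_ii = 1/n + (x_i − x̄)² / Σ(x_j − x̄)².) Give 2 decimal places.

h = 0.53

m̄ = (49 + 61 + 99 + 103)/4 = 78
Σ(m − m̄)² = 841 + 289 + 441 + 625 = 2196
h = 1/4 + (25)²/2196 = 0.25 + 0.284608 = 0.53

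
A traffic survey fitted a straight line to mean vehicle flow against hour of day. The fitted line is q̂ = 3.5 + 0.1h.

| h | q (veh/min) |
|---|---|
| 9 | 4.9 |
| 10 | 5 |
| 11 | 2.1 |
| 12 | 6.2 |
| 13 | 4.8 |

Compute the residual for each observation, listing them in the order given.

0.5, 0.5, -2.5, 1.5, 0

h=9: q̂ = 3.5 + 0.1·9 = 4.4; r = 4.9 − 4.4 = 0.5
h=10: q̂ = 3.5 + 0.1·10 = 4.5; r = 5 − 4.5 = 0.5
h=11: q̂ = 3.5 + 0.1·11 = 4.6; r = 2.1 − 4.6 = -2.5
h=12: q̂ = 3.5 + 0.1·12 = 4.7; r = 6.2 − 4.7 = 1.5
h=13: q̂ = 3.5 + 0.1·13 = 4.8; r = 4.8 − 4.8 = 0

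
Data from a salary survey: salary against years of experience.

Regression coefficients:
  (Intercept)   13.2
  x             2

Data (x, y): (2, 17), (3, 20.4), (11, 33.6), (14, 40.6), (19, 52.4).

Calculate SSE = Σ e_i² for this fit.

SSE = 5.84

x=2: ŷ = 13.2 + 2·2 = 17.2; e = 17 − 17.2 = -0.2
x=3: ŷ = 13.2 + 2·3 = 19.2; e = 20.4 − 19.2 = 1.2
x=11: ŷ = 13.2 + 2·11 = 35.2; e = 33.6 − 35.2 = -1.6
x=14: ŷ = 13.2 + 2·14 = 41.2; e = 40.6 − 41.2 = -0.6
x=19: ŷ = 13.2 + 2·19 = 51.2; e = 52.4 − 51.2 = 1.2
SSE = 0.04 + 1.44 + 2.56 + 0.36 + 1.44 = 5.84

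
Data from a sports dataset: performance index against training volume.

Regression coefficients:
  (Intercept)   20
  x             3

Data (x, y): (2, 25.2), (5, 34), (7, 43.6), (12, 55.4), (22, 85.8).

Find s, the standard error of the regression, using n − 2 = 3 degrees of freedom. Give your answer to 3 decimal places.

s = 1.713

x=2: ŷ = 20 + 3·2 = 26; r = 25.2 − 26 = -0.8
x=5: ŷ = 20 + 3·5 = 35; r = 34 − 35 = -1
x=7: ŷ = 20 + 3·7 = 41; r = 43.6 − 41 = 2.6
x=12: ŷ = 20 + 3·12 = 56; r = 55.4 − 56 = -0.6
x=22: ŷ = 20 + 3·22 = 86; r = 85.8 − 86 = -0.2
SSE = 0.64 + 1 + 6.76 + 0.36 + 0.04 = 8.8
s = √(8.8/3) = √2.93333 ≈ 1.713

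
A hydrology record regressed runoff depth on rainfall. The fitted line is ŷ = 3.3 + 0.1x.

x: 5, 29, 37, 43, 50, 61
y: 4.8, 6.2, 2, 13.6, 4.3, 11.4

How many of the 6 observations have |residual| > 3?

3

x=5: ŷ = 3.3 + 0.1·5 = 3.8; r = 4.8 − 3.8 = 1
x=29: ŷ = 3.3 + 0.1·29 = 6.2; r = 6.2 − 6.2 = 0
x=37: ŷ = 3.3 + 0.1·37 = 7; r = 2 − 7 = -5
x=43: ŷ = 3.3 + 0.1·43 = 7.6; r = 13.6 − 7.6 = 6
x=50: ŷ = 3.3 + 0.1·50 = 8.3; r = 4.3 − 8.3 = -4
x=61: ŷ = 3.3 + 0.1·61 = 9.4; r = 11.4 − 9.4 = 2
|r| > 3: x=37 (|r|=5), x=43 (|r|=6), x=50 (|r|=4) → 3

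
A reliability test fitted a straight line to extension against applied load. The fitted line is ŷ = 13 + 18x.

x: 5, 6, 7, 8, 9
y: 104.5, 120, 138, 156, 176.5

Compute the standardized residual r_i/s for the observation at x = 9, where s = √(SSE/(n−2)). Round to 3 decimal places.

0.949

x=5: ŷ = 13 + 18·5 = 103; r = 104.5 − 103 = 1.5
x=6: ŷ = 13 + 18·6 = 121; r = 120 − 121 = -1
x=7: ŷ = 13 + 18·7 = 139; r = 138 − 139 = -1
x=8: ŷ = 13 + 18·8 = 157; r = 156 − 157 = -1
x=9: ŷ = 13 + 18·9 = 175; r = 176.5 − 175 = 1.5
SSE = 2.25 + 1 + 1 + 1 + 2.25 = 7.5
s = √(7.5/3) = 1.58114
r/s = 1.5 / 1.58114 = 0.949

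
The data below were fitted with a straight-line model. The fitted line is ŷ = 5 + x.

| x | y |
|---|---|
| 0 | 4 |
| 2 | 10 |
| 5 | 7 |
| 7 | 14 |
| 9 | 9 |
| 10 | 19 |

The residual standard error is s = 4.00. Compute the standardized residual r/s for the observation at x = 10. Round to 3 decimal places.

1.000

ŷ = 5 + 10 = 15
r = 19 − 15 = 4
r/s = 4 / 4.00 = 1.000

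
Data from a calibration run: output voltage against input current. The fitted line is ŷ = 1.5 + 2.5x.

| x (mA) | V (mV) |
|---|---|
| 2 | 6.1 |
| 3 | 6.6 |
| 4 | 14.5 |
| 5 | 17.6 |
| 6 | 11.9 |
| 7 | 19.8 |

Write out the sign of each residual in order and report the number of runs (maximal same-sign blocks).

4 runs

x=2: ŷ = 1.5 + 2.5·2 = 6.5; r = 6.1 − 6.5 = -0.4
x=3: ŷ = 1.5 + 2.5·3 = 9; r = 6.6 − 9 = -2.4
x=4: ŷ = 1.5 + 2.5·4 = 11.5; r = 14.5 − 11.5 = 3
x=5: ŷ = 1.5 + 2.5·5 = 14; r = 17.6 − 14 = 3.6
x=6: ŷ = 1.5 + 2.5·6 = 16.5; r = 11.9 − 16.5 = -4.6
x=7: ŷ = 1.5 + 2.5·7 = 19; r = 19.8 − 19 = 0.8
Signs: − − + + − +
Runs: −×2, +×2, −×1, +×1 → 4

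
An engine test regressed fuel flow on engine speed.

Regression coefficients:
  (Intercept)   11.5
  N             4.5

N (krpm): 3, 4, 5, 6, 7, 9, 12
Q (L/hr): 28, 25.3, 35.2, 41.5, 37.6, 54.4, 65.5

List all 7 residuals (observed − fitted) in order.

3, -4.2, 1.2, 3, -5.4, 2.4, 0

N=3: ŷ = 11.5 + 4.5·3 = 25; r = 28 − 25 = 3
N=4: ŷ = 11.5 + 4.5·4 = 29.5; r = 25.3 − 29.5 = -4.2
N=5: ŷ = 11.5 + 4.5·5 = 34; r = 35.2 − 34 = 1.2
N=6: ŷ = 11.5 + 4.5·6 = 38.5; r = 41.5 − 38.5 = 3
N=7: ŷ = 11.5 + 4.5·7 = 43; r = 37.6 − 43 = -5.4
N=9: ŷ = 11.5 + 4.5·9 = 52; r = 54.4 − 52 = 2.4
N=12: ŷ = 11.5 + 4.5·12 = 65.5; r = 65.5 − 65.5 = 0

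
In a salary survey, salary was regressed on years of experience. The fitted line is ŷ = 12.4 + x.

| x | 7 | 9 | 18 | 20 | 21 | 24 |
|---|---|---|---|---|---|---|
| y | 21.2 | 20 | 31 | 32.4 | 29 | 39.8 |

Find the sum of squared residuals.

SSE = 36.48

x=7: ŷ = 12.4 + 7 = 19.4; r = 21.2 − 19.4 = 1.8
x=9: ŷ = 12.4 + 9 = 21.4; r = 20 − 21.4 = -1.4
x=18: ŷ = 12.4 + 18 = 30.4; r = 31 − 30.4 = 0.6
x=20: ŷ = 12.4 + 20 = 32.4; r = 32.4 − 32.4 = 0
x=21: ŷ = 12.4 + 21 = 33.4; r = 29 − 33.4 = -4.4
x=24: ŷ = 12.4 + 24 = 36.4; r = 39.8 − 36.4 = 3.4
SSE = 3.24 + 1.96 + 0.36 + 0 + 19.36 + 11.56 = 36.48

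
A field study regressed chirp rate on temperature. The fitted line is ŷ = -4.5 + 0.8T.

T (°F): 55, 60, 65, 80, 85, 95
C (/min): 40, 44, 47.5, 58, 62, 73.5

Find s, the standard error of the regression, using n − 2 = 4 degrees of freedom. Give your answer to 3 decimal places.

T=55: ŷ = -4.5 + 0.8·55 = 39.5; e = 40 − 39.5 = 0.5
T=60: ŷ = -4.5 + 0.8·60 = 43.5; e = 44 − 43.5 = 0.5
T=65: ŷ = -4.5 + 0.8·65 = 47.5; e = 47.5 − 47.5 = 0
T=80: ŷ = -4.5 + 0.8·80 = 59.5; e = 58 − 59.5 = -1.5
T=85: ŷ = -4.5 + 0.8·85 = 63.5; e = 62 − 63.5 = -1.5
T=95: ŷ = -4.5 + 0.8·95 = 71.5; e = 73.5 − 71.5 = 2
SSE = 0.25 + 0.25 + 0 + 2.25 + 2.25 + 4 = 9
s = √(9/4) = √2.25 ≈ 1.500

s = 1.500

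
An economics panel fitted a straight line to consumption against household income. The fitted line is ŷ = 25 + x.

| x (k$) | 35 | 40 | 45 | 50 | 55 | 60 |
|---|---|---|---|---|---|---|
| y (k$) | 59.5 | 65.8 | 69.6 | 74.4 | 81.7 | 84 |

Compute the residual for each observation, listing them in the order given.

-0.5, 0.8, -0.4, -0.6, 1.7, -1

x=35: ŷ = 25 + 35 = 60; e = 59.5 − 60 = -0.5
x=40: ŷ = 25 + 40 = 65; e = 65.8 − 65 = 0.8
x=45: ŷ = 25 + 45 = 70; e = 69.6 − 70 = -0.4
x=50: ŷ = 25 + 50 = 75; e = 74.4 − 75 = -0.6
x=55: ŷ = 25 + 55 = 80; e = 81.7 − 80 = 1.7
x=60: ŷ = 25 + 60 = 85; e = 84 − 85 = -1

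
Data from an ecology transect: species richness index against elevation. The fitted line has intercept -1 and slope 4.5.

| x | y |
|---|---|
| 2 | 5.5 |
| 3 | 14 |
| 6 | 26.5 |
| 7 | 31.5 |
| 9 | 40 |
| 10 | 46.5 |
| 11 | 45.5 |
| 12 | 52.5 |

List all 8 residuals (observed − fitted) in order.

x=2: ŷ = -1 + 4.5·2 = 8; r = 5.5 − 8 = -2.5
x=3: ŷ = -1 + 4.5·3 = 12.5; r = 14 − 12.5 = 1.5
x=6: ŷ = -1 + 4.5·6 = 26; r = 26.5 − 26 = 0.5
x=7: ŷ = -1 + 4.5·7 = 30.5; r = 31.5 − 30.5 = 1
x=9: ŷ = -1 + 4.5·9 = 39.5; r = 40 − 39.5 = 0.5
x=10: ŷ = -1 + 4.5·10 = 44; r = 46.5 − 44 = 2.5
x=11: ŷ = -1 + 4.5·11 = 48.5; r = 45.5 − 48.5 = -3
x=12: ŷ = -1 + 4.5·12 = 53; r = 52.5 − 53 = -0.5

-2.5, 1.5, 0.5, 1, 0.5, 2.5, -3, -0.5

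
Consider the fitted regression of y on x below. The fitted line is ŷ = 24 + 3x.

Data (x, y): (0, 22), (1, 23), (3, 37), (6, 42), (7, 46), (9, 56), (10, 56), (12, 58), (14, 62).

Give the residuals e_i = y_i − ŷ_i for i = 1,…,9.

x=0: ŷ = 24 + 3·0 = 24; e = 22 − 24 = -2
x=1: ŷ = 24 + 3·1 = 27; e = 23 − 27 = -4
x=3: ŷ = 24 + 3·3 = 33; e = 37 − 33 = 4
x=6: ŷ = 24 + 3·6 = 42; e = 42 − 42 = 0
x=7: ŷ = 24 + 3·7 = 45; e = 46 − 45 = 1
x=9: ŷ = 24 + 3·9 = 51; e = 56 − 51 = 5
x=10: ŷ = 24 + 3·10 = 54; e = 56 − 54 = 2
x=12: ŷ = 24 + 3·12 = 60; e = 58 − 60 = -2
x=14: ŷ = 24 + 3·14 = 66; e = 62 − 66 = -4

-2, -4, 4, 0, 1, 5, 2, -2, -4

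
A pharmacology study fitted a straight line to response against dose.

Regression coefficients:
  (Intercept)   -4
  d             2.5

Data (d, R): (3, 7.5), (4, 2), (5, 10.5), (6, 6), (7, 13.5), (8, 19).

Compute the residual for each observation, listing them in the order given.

d=3: R̂ = -4 + 2.5·3 = 3.5; e = 7.5 − 3.5 = 4
d=4: R̂ = -4 + 2.5·4 = 6; e = 2 − 6 = -4
d=5: R̂ = -4 + 2.5·5 = 8.5; e = 10.5 − 8.5 = 2
d=6: R̂ = -4 + 2.5·6 = 11; e = 6 − 11 = -5
d=7: R̂ = -4 + 2.5·7 = 13.5; e = 13.5 − 13.5 = 0
d=8: R̂ = -4 + 2.5·8 = 16; e = 19 − 16 = 3

4, -4, 2, -5, 0, 3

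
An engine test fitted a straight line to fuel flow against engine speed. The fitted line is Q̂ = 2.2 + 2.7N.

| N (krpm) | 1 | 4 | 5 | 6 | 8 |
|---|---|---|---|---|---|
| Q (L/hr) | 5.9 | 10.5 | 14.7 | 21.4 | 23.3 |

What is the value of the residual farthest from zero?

N=1: Q̂ = 2.2 + 2.7·1 = 4.9; r = 5.9 − 4.9 = 1
N=4: Q̂ = 2.2 + 2.7·4 = 13; r = 10.5 − 13 = -2.5
N=5: Q̂ = 2.2 + 2.7·5 = 15.7; r = 14.7 − 15.7 = -1
N=6: Q̂ = 2.2 + 2.7·6 = 18.4; r = 21.4 − 18.4 = 3
N=8: Q̂ = 2.2 + 2.7·8 = 23.8; r = 23.3 − 23.8 = -0.5
Largest |r| is 3 at N = 6, residual 3.

r = 3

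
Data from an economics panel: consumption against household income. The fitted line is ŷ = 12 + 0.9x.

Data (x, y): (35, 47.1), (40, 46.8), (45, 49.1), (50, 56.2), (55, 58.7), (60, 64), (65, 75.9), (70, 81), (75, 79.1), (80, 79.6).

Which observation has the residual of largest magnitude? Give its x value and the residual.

x = 70, r = 6

x=35: ŷ = 12 + 0.9·35 = 43.5; r = 47.1 − 43.5 = 3.6
x=40: ŷ = 12 + 0.9·40 = 48; r = 46.8 − 48 = -1.2
x=45: ŷ = 12 + 0.9·45 = 52.5; r = 49.1 − 52.5 = -3.4
x=50: ŷ = 12 + 0.9·50 = 57; r = 56.2 − 57 = -0.8
x=55: ŷ = 12 + 0.9·55 = 61.5; r = 58.7 − 61.5 = -2.8
x=60: ŷ = 12 + 0.9·60 = 66; r = 64 − 66 = -2
x=65: ŷ = 12 + 0.9·65 = 70.5; r = 75.9 − 70.5 = 5.4
x=70: ŷ = 12 + 0.9·70 = 75; r = 81 − 75 = 6
x=75: ŷ = 12 + 0.9·75 = 79.5; r = 79.1 − 79.5 = -0.4
x=80: ŷ = 12 + 0.9·80 = 84; r = 79.6 − 84 = -4.4
Largest |r| is 6 at x = 70, residual 6.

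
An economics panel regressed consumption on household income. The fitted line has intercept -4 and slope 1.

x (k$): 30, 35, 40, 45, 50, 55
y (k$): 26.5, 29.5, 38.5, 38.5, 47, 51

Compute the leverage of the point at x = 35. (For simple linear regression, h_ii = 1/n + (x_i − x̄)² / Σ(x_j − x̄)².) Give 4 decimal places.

h = 0.2952

x̄ = (30 + 35 + 40 + 45 + 50 + 55)/6 = 42.5
Σ(x − x̄)² = 156.25 + 56.25 + 6.25 + 6.25 + 56.25 + 156.25 = 437.5
h = 1/6 + (-7.5)²/437.5 = 0.166667 + 0.128571 = 0.2952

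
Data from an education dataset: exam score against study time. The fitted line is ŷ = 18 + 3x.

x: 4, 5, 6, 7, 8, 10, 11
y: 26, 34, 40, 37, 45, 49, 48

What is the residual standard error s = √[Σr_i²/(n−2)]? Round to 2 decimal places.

x=4: ŷ = 18 + 3·4 = 30; r = 26 − 30 = -4
x=5: ŷ = 18 + 3·5 = 33; r = 34 − 33 = 1
x=6: ŷ = 18 + 3·6 = 36; r = 40 − 36 = 4
x=7: ŷ = 18 + 3·7 = 39; r = 37 − 39 = -2
x=8: ŷ = 18 + 3·8 = 42; r = 45 − 42 = 3
x=10: ŷ = 18 + 3·10 = 48; r = 49 − 48 = 1
x=11: ŷ = 18 + 3·11 = 51; r = 48 − 51 = -3
SSE = 16 + 1 + 16 + 4 + 9 + 1 + 9 = 56
s = √(56/5) = √11.2 ≈ 3.35

s = 3.35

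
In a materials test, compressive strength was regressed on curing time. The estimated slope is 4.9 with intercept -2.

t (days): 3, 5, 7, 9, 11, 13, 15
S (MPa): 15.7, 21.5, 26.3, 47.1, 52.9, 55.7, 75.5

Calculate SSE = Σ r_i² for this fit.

SSE = 124

t=3: ŷ = -2 + 4.9·3 = 12.7; r = 15.7 − 12.7 = 3
t=5: ŷ = -2 + 4.9·5 = 22.5; r = 21.5 − 22.5 = -1
t=7: ŷ = -2 + 4.9·7 = 32.3; r = 26.3 − 32.3 = -6
t=9: ŷ = -2 + 4.9·9 = 42.1; r = 47.1 − 42.1 = 5
t=11: ŷ = -2 + 4.9·11 = 51.9; r = 52.9 − 51.9 = 1
t=13: ŷ = -2 + 4.9·13 = 61.7; r = 55.7 − 61.7 = -6
t=15: ŷ = -2 + 4.9·15 = 71.5; r = 75.5 − 71.5 = 4
SSE = 9 + 1 + 36 + 25 + 1 + 36 + 16 = 124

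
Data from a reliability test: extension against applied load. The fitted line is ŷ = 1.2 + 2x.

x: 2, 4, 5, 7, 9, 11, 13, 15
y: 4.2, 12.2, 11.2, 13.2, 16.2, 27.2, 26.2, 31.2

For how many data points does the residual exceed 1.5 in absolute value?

4

x=2: ŷ = 1.2 + 2·2 = 5.2; e = 4.2 − 5.2 = -1
x=4: ŷ = 1.2 + 2·4 = 9.2; e = 12.2 − 9.2 = 3
x=5: ŷ = 1.2 + 2·5 = 11.2; e = 11.2 − 11.2 = 0
x=7: ŷ = 1.2 + 2·7 = 15.2; e = 13.2 − 15.2 = -2
x=9: ŷ = 1.2 + 2·9 = 19.2; e = 16.2 − 19.2 = -3
x=11: ŷ = 1.2 + 2·11 = 23.2; e = 27.2 − 23.2 = 4
x=13: ŷ = 1.2 + 2·13 = 27.2; e = 26.2 − 27.2 = -1
x=15: ŷ = 1.2 + 2·15 = 31.2; e = 31.2 − 31.2 = 0
|e| > 1.5: x=4 (|e|=3), x=7 (|e|=2), x=9 (|e|=3), x=11 (|e|=4) → 4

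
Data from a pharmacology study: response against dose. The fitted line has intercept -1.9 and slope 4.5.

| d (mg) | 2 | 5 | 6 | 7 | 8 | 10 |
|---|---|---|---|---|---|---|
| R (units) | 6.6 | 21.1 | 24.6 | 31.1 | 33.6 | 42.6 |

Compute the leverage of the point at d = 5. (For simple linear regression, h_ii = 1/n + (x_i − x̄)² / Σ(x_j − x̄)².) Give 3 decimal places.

d̄ = (2 + 5 + 6 + 7 + 8 + 10)/6 = 6.33333
Σ(d − d̄)² = 18.7778 + 1.77778 + 0.111111 + 0.444444 + 2.77778 + 13.4444 = 37.3333
h = 1/6 + (-1.33333)²/37.3333 = 0.166667 + 0.047619 = 0.214

h = 0.214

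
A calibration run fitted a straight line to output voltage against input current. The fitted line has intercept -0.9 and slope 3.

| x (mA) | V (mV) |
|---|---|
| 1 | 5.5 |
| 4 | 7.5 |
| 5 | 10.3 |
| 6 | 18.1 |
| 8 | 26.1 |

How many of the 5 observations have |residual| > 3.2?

x=1: V̂ = -0.9 + 3·1 = 2.1; e = 5.5 − 2.1 = 3.4
x=4: V̂ = -0.9 + 3·4 = 11.1; e = 7.5 − 11.1 = -3.6
x=5: V̂ = -0.9 + 3·5 = 14.1; e = 10.3 − 14.1 = -3.8
x=6: V̂ = -0.9 + 3·6 = 17.1; e = 18.1 − 17.1 = 1
x=8: V̂ = -0.9 + 3·8 = 23.1; e = 26.1 − 23.1 = 3
|e| > 3.2: x=1 (|e|=3.4), x=4 (|e|=3.6), x=5 (|e|=3.8) → 3

3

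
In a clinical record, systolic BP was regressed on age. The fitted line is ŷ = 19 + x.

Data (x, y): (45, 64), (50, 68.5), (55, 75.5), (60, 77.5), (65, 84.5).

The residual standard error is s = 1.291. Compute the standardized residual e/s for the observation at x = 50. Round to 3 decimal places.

-0.387

ŷ = 19 + 50 = 69
e = 68.5 − 69 = -0.5
e/s = -0.5 / 1.291 = -0.387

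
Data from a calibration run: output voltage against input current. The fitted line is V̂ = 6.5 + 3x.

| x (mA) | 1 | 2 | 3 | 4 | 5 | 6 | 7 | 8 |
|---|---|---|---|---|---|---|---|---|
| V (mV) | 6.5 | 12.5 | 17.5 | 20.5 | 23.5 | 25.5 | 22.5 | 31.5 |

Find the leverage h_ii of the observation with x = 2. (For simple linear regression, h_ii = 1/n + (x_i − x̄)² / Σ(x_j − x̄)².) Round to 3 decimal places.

x̄ = (1 + 2 + 3 + 4 + 5 + 6 + 7 + 8)/8 = 4.5
Σ(x − x̄)² = 12.25 + 6.25 + 2.25 + 0.25 + 0.25 + 2.25 + 6.25 + 12.25 = 42
h = 1/8 + (-2.5)²/42 = 0.125 + 0.14881 = 0.274

h = 0.274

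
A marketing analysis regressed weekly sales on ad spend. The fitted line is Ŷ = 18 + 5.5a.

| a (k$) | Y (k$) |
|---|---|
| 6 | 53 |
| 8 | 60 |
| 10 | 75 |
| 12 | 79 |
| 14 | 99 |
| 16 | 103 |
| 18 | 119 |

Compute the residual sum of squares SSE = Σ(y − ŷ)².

SSE = 66

a=6: Ŷ = 18 + 5.5·6 = 51; e = 53 − 51 = 2
a=8: Ŷ = 18 + 5.5·8 = 62; e = 60 − 62 = -2
a=10: Ŷ = 18 + 5.5·10 = 73; e = 75 − 73 = 2
a=12: Ŷ = 18 + 5.5·12 = 84; e = 79 − 84 = -5
a=14: Ŷ = 18 + 5.5·14 = 95; e = 99 − 95 = 4
a=16: Ŷ = 18 + 5.5·16 = 106; e = 103 − 106 = -3
a=18: Ŷ = 18 + 5.5·18 = 117; e = 119 − 117 = 2
SSE = 4 + 4 + 4 + 25 + 16 + 9 + 4 = 66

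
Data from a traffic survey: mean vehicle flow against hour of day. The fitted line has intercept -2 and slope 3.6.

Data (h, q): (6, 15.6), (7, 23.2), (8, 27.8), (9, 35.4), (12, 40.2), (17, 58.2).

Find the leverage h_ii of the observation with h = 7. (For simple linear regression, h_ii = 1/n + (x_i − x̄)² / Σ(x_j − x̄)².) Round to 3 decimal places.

h = 0.264

h̄ = (6 + 7 + 8 + 9 + 12 + 17)/6 = 9.83333
Σ(h − h̄)² = 14.6944 + 8.02778 + 3.36111 + 0.694444 + 4.69444 + 51.3611 = 82.8333
h = 1/6 + (-2.83333)²/82.8333 = 0.166667 + 0.0969148 = 0.264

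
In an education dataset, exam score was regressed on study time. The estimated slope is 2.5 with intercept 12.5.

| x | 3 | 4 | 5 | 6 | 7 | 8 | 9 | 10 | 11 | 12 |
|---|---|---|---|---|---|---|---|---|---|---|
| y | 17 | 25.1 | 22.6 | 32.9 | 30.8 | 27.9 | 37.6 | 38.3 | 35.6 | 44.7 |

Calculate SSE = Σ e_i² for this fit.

x=3: ŷ = 12.5 + 2.5·3 = 20; e = 17 − 20 = -3
x=4: ŷ = 12.5 + 2.5·4 = 22.5; e = 25.1 − 22.5 = 2.6
x=5: ŷ = 12.5 + 2.5·5 = 25; e = 22.6 − 25 = -2.4
x=6: ŷ = 12.5 + 2.5·6 = 27.5; e = 32.9 − 27.5 = 5.4
x=7: ŷ = 12.5 + 2.5·7 = 30; e = 30.8 − 30 = 0.8
x=8: ŷ = 12.5 + 2.5·8 = 32.5; e = 27.9 − 32.5 = -4.6
x=9: ŷ = 12.5 + 2.5·9 = 35; e = 37.6 − 35 = 2.6
x=10: ŷ = 12.5 + 2.5·10 = 37.5; e = 38.3 − 37.5 = 0.8
x=11: ŷ = 12.5 + 2.5·11 = 40; e = 35.6 − 40 = -4.4
x=12: ŷ = 12.5 + 2.5·12 = 42.5; e = 44.7 − 42.5 = 2.2
SSE = 9 + 6.76 + 5.76 + 29.16 + 0.64 + 21.16 + 6.76 + 0.64 + 19.36 + 4.84 = 104.08

SSE = 104.08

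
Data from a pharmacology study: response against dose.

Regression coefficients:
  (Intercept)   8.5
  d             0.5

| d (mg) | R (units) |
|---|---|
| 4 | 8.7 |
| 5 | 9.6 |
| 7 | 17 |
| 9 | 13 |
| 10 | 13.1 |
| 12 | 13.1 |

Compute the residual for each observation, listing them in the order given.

-1.8, -1.4, 5, 0, -0.4, -1.4

d=4: R̂ = 8.5 + 0.5·4 = 10.5; e = 8.7 − 10.5 = -1.8
d=5: R̂ = 8.5 + 0.5·5 = 11; e = 9.6 − 11 = -1.4
d=7: R̂ = 8.5 + 0.5·7 = 12; e = 17 − 12 = 5
d=9: R̂ = 8.5 + 0.5·9 = 13; e = 13 − 13 = 0
d=10: R̂ = 8.5 + 0.5·10 = 13.5; e = 13.1 − 13.5 = -0.4
d=12: R̂ = 8.5 + 0.5·12 = 14.5; e = 13.1 − 14.5 = -1.4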